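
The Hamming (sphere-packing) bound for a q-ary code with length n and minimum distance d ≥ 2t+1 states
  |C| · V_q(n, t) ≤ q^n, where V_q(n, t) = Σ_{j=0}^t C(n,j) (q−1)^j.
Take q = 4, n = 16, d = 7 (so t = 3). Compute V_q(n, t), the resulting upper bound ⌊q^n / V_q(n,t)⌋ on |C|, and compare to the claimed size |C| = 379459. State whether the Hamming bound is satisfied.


V_q(n, t) = 16249, q^n = 4294967296, Hamming bound = 264321, |C| = 379459 > bound (violated).

Step 1: Compute V_q(n, t) = Σ_{j=0}^3 C(n, j) (q−1)^j.
  j = 0: C(16,0)·(3)^0 = 1·1 = 1.
  j = 1: C(16,1)·(3)^1 = 16·3 = 48.
  j = 2: C(16,2)·(3)^2 = 120·9 = 1080.
  j = 3: C(16,3)·(3)^3 = 560·27 = 15120.
  V_q(n, t) = 1 + 48 + 1080 + 15120 = 16249.
Step 2: q^n = 4^16 = 4294967296.
Step 3: Hamming bound ⌊q^n / V_q(n,t)⌋ = ⌊4294967296/16249⌋ = 264321.
Step 4: Compare |C| = 379459 to 264321: violated.
The claimed |C| lies above the Hamming bound, so no 4-ary code of length 16 with d ≥ 7 can have 379459 codewords.


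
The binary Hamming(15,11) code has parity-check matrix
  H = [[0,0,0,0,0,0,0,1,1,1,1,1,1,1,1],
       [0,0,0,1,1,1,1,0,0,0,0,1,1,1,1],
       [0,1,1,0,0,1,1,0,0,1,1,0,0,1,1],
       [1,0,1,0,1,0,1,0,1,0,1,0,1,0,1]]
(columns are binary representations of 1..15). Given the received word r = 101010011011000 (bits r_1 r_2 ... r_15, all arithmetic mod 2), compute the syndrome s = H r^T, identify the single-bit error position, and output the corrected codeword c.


s = (0, 0, 0, 1)^T, error position = 1, corrected codeword c = 001010011011000

Compute s = H r^T mod 2 one row at a time:
  s_1 = 1 + 1 + 0 + 1 + 1 + 0 + 0 + 0 = 4 ≡ 0 (mod 2).
  s_2 = 0 + 1 + 0 + 0 + 1 + 0 + 0 + 0 = 2 ≡ 0 (mod 2).
  s_3 = 0 + 1 + 0 + 0 + 0 + 1 + 0 + 0 = 2 ≡ 0 (mod 2).
  s_4 = 1 + 1 + 1 + 0 + 1 + 1 + 0 + 0 = 5 ≡ 1 (mod 2).
s = (0, 0, 0, 1)^T — this equals column 1 of H (binary 0001), so error is at position 1.
Correct: flip bit 1 of r = 101010011011000 to get c = 001010011011000.


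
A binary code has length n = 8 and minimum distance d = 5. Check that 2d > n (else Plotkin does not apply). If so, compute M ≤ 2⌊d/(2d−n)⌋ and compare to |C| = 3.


Plotkin bound M ≤ 4; given |C| = 3 ≤ bound (satisfied).

Check applicability: 2d = 10, n = 8.
2d − n = 2 > 0, so Plotkin applies.
Compute d/(2d−n) = 5/2 ≈ 2.5000.
⌊d/(2d−n)⌋ = 2.
Plotkin bound: M ≤ 2·2 = 4.
Given |C| = 3, check: satisfied.
This |C| is below the Plotkin bound.


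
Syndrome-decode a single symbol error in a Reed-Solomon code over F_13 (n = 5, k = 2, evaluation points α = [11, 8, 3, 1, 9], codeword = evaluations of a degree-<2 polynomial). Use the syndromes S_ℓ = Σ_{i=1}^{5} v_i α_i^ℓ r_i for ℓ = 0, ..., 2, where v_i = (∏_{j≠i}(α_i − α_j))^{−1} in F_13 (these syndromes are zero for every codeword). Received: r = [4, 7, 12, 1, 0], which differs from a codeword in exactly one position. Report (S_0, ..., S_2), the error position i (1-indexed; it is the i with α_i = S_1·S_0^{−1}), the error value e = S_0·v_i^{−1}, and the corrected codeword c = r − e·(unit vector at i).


S = (9, 3, 1), error at position 5, error magnitude e = 7, c = [4, 7, 12, 1, 6].

Step 1: column multipliers v_i = (∏_{j≠i}(α_i − α_j))^{−1} mod 13.
  i = 1 (α = 11): (11−8)(11−3)(11−1)(11−9) = 3·8·10·2 = 480 ≡ 12, so v_1 = 12^{−1} = 12 (mod 13).
  i = 2 (α = 8): (8−11)(8−3)(8−1)(8−9) = (−3)·5·7·(−1) = 105 ≡ 1, so v_2 = 1^{−1} = 1 (mod 13).
  i = 3 (α = 3): (3−11)(3−8)(3−1)(3−9) = (−8)·(−5)·2·(−6) = −480 ≡ 1, so v_3 = 1^{−1} = 1 (mod 13).
  i = 4 (α = 1): (1−11)(1−8)(1−3)(1−9) = (−10)·(−7)·(−2)·(−8) = 1120 ≡ 2, so v_4 = 2^{−1} = 7 (mod 13).
  i = 5 (α = 9): (9−11)(9−8)(9−3)(9−1) = (−2)·1·6·8 = −96 ≡ 8, so v_5 = 8^{−1} = 5 (mod 13).
  v = [12, 1, 1, 7, 5].
Step 2: syndromes of r = [4, 7, 12, 1, 0] (all sums mod 13).
  S_0 = Σ v_i r_i = 12·4 + 1·7 + 1·12 + 7·1 + 5·0 = 74 ≡ 9.
  S_1 = Σ v_i α_i r_i = 12·11·4 + 1·8·7 + 1·3·12 + 7·1·1 + 5·9·0 = 627 ≡ 3.
  α_i^2 mod 13 = [4, 12, 9, 1, 3].
  S_2 = Σ v_i α_i^2 r_i = 12·4·4 + 1·12·7 + 1·9·12 + 7·1·1 + 5·3·0 = 391 ≡ 1.
  S = (9, 3, 1) ≠ 0, so r is not a codeword (an error is present).
Step 3: locate the error. For a single error e at position i, S_ℓ = v_i·e·α_i^ℓ, so α_err = S_1/S_0.
  S_0^{−1} = 9^{−1} = 3 (mod 13), so α_err = 3·3 = 9 ≡ 9 = α_5. Error position i = 5.
  Consistency check: S_2/S_1 = 1·9 = 9 ≡ 9 = α_err ✓ (single-error assumption holds).
Step 4: error magnitude e = S_0/v_5 = S_0·∏_{j≠5}(α_5 − α_j) = 9·8 = 72 ≡ 7 (mod 13).
Step 5: correct position 5: c_5 = r_5 − e = 0 − 7 ≡ 6 (mod 13). Hence c = [4, 7, 12, 1, 6].
  Check: interpolating c through the α_i gives m(x) = 2 + 12·x (degree < 2) with m(α_i) = c_i for every i, so c is indeed a codeword.


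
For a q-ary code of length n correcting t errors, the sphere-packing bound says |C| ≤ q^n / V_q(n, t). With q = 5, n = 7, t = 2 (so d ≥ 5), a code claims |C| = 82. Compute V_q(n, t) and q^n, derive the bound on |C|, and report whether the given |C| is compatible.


V_q(n, t) = 365, q^n = 78125, Hamming bound = 214, |C| = 82 ≤ bound (satisfied).

Step 1: Compute V_q(n, t) = Σ_{j=0}^2 C(n, j) (q−1)^j.
  j = 0: C(7,0)·(4)^0 = 1·1 = 1.
  j = 1: C(7,1)·(4)^1 = 7·4 = 28.
  j = 2: C(7,2)·(4)^2 = 21·16 = 336.
  V_q(n, t) = 1 + 28 + 336 = 365.
Step 2: q^n = 5^7 = 78125.
Step 3: Hamming bound ⌊q^n / V_q(n,t)⌋ = ⌊78125/365⌋ = 214.
Step 4: Compare |C| = 82 to 214: satisfied.
The claimed |C| lies below the Hamming bound.


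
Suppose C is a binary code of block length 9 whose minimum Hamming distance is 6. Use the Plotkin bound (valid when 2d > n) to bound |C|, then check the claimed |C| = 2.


Plotkin bound M ≤ 4; given |C| = 2 ≤ bound (satisfied).

Check applicability: 2d = 12, n = 9.
2d − n = 3 > 0, so Plotkin applies.
Compute d/(2d−n) = 6/3 ≈ 2.0000.
⌊d/(2d−n)⌋ = 2.
Plotkin bound: M ≤ 2·2 = 4.
Given |C| = 2, check: satisfied.
This |C| is below the Plotkin bound.


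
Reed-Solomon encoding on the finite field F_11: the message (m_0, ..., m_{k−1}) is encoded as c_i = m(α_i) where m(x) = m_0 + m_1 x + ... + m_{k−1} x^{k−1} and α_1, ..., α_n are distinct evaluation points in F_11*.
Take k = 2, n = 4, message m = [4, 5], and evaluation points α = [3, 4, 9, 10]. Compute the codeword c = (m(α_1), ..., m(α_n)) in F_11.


c = [8, 2, 5, 10]

Message polynomial: m(x) = 4 + 5·x (mod 11).
For each evaluation point α_i, compute m(α_i) mod 11:
  α_1 = 3: Horner steps 5 → 8, so m(3) = 8.
  α_2 = 4: Horner steps 5 → 2, so m(4) = 2.
  α_3 = 9: Horner steps 5 → 5, so m(9) = 5.
  α_4 = 10: Horner steps 5 → 10, so m(10) = 10.
Codeword c = [8, 2, 5, 10] ∈ F_11^4.


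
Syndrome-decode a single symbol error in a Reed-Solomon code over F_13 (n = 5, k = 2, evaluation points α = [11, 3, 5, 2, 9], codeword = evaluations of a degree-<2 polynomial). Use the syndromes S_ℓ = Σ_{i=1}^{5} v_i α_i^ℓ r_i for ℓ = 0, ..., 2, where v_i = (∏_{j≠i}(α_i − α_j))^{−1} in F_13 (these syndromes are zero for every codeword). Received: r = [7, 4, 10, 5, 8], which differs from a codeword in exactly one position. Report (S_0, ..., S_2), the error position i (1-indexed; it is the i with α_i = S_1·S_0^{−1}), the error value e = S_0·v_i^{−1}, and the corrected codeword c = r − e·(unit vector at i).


S = (4, 12, 10), error at position 2, error magnitude e = 6, c = [7, 11, 10, 5, 8].

Step 1: column multipliers v_i = (∏_{j≠i}(α_i − α_j))^{−1} mod 13.
  i = 1 (α = 11): (11−3)(11−5)(11−2)(11−9) = 8·6·9·2 = 864 ≡ 6, so v_1 = 6^{−1} = 11 (mod 13).
  i = 2 (α = 3): (3−11)(3−5)(3−2)(3−9) = (−8)·(−2)·1·(−6) = −96 ≡ 8, so v_2 = 8^{−1} = 5 (mod 13).
  i = 3 (α = 5): (5−11)(5−3)(5−2)(5−9) = (−6)·2·3·(−4) = 144 ≡ 1, so v_3 = 1^{−1} = 1 (mod 13).
  i = 4 (α = 2): (2−11)(2−3)(2−5)(2−9) = (−9)·(−1)·(−3)·(−7) = 189 ≡ 7, so v_4 = 7^{−1} = 2 (mod 13).
  i = 5 (α = 9): (9−11)(9−3)(9−5)(9−2) = (−2)·6·4·7 = −336 ≡ 2, so v_5 = 2^{−1} = 7 (mod 13).
  v = [11, 5, 1, 2, 7].
Step 2: syndromes of r = [7, 4, 10, 5, 8] (all sums mod 13).
  S_0 = Σ v_i r_i = 11·7 + 5·4 + 1·10 + 2·5 + 7·8 = 173 ≡ 4.
  S_1 = Σ v_i α_i r_i = 11·11·7 + 5·3·4 + 1·5·10 + 2·2·5 + 7·9·8 = 1481 ≡ 12.
  α_i^2 mod 13 = [4, 9, 12, 4, 3].
  S_2 = Σ v_i α_i^2 r_i = 11·4·7 + 5·9·4 + 1·12·10 + 2·4·5 + 7·3·8 = 816 ≡ 10.
  S = (4, 12, 10) ≠ 0, so r is not a codeword (an error is present).
Step 3: locate the error. For a single error e at position i, S_ℓ = v_i·e·α_i^ℓ, so α_err = S_1/S_0.
  S_0^{−1} = 4^{−1} = 10 (mod 13), so α_err = 12·10 = 120 ≡ 3 = α_2. Error position i = 2.
  Consistency check: S_2/S_1 = 10·12 = 120 ≡ 3 = α_err ✓ (single-error assumption holds).
Step 4: error magnitude e = S_0/v_2 = S_0·∏_{j≠2}(α_2 − α_j) = 4·8 = 32 ≡ 6 (mod 13).
Step 5: correct position 2: c_2 = r_2 − e = 4 − 6 ≡ 11 (mod 13). Hence c = [7, 11, 10, 5, 8].
  Check: interpolating c through the α_i gives m(x) = 6 + 6·x (degree < 2) with m(α_i) = c_i for every i, so c is indeed a codeword.


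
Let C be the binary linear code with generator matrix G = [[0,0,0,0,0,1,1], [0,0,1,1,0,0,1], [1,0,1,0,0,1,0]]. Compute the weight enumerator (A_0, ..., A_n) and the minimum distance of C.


Weight distribution: A_0 = 1, A_2 = 2, A_3 = 4, A_4 = 1. Minimum distance d = 2.

Enumerate all 2^3 = 8 messages m ∈ F_2^3.
For each, compute codeword c = mG in F_2^7, then tally its weight.
  m = 000 → c = 0000000, weight = 0.
  m = 100 → c = 0000011, weight = 2.
  m = 010 → c = 0011001, weight = 3.
  m = 110 → c = 0011010, weight = 3.
  m = 001 → c = 1010010, weight = 3.
  m = 101 → c = 1010001, weight = 3.
  m = 011 → c = 1001011, weight = 4.
  m = 111 → c = 1001000, weight = 2.
Tally weights:
  weight 0: 1 codewords.
  weight 2: 2 codewords.
  weight 3: 4 codewords.
  weight 4: 1 codewords.
Minimum distance d = smallest w > 0 with A_w > 0 = 2.
Sanity: Σ A_w = 8 = 2^3 = 8 ✓.


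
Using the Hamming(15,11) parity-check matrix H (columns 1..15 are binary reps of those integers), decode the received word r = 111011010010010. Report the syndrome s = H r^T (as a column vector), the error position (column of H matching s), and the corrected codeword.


s = (1, 1, 1, 0)^T, error position = 14, corrected codeword c = 111011010010000

Compute s = H r^T mod 2 one row at a time:
  s_1 = 1 + 0 + 0 + 1 + 0 + 0 + 1 + 0 = 3 ≡ 1 (mod 2).
  s_2 = 0 + 1 + 1 + 0 + 0 + 0 + 1 + 0 = 3 ≡ 1 (mod 2).
  s_3 = 1 + 1 + 1 + 0 + 0 + 1 + 1 + 0 = 5 ≡ 1 (mod 2).
  s_4 = 1 + 1 + 1 + 0 + 0 + 1 + 0 + 0 = 4 ≡ 0 (mod 2).
s = (1, 1, 1, 0)^T — this equals column 14 of H (binary 1110), so error is at position 14.
Correct: flip bit 14 of r = 111011010010010 to get c = 111011010010000.


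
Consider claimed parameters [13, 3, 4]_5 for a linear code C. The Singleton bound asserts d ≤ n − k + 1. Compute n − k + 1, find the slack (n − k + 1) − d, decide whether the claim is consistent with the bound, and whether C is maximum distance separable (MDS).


Singleton RHS = n − k + 1 = 11, slack = 7, bound satisfied, not MDS.

Singleton bound: d ≤ n − k + 1.
Here n = 13, k = 3, so n − k + 1 = 11.
Given d = 4, check d ≤ 11: YES.
Slack = (n − k + 1) − d = 7.
The code is NOT MDS (slack = 7 > 0).
Description: the claimed parameters are [13, 3, 4]_5; such a code would be non-MDS.


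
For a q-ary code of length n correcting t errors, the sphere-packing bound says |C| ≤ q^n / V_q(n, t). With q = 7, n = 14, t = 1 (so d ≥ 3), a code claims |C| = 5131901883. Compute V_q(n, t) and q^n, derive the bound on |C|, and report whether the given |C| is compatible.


V_q(n, t) = 85, q^n = 678223072849, Hamming bound = 7979094974, |C| = 5131901883 ≤ bound (satisfied).

Step 1: Compute V_q(n, t) = Σ_{j=0}^1 C(n, j) (q−1)^j.
  j = 0: C(14,0)·(6)^0 = 1·1 = 1.
  j = 1: C(14,1)·(6)^1 = 14·6 = 84.
  V_q(n, t) = 1 + 84 = 85.
Step 2: q^n = 7^14 = 678223072849.
Step 3: Hamming bound ⌊q^n / V_q(n,t)⌋ = ⌊678223072849/85⌋ = 7979094974.
Step 4: Compare |C| = 5131901883 to 7979094974: satisfied.
The claimed |C| lies below the Hamming bound.


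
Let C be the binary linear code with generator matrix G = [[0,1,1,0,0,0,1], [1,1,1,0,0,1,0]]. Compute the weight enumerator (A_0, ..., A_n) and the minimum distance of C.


Weight distribution: A_0 = 1, A_3 = 2, A_4 = 1. Minimum distance d = 3.

Enumerate all 2^2 = 4 messages m ∈ F_2^2.
For each, compute codeword c = mG in F_2^7, then tally its weight.
  m = 00 → c = 0000000, weight = 0.
  m = 10 → c = 0110001, weight = 3.
  m = 01 → c = 1110010, weight = 4.
  m = 11 → c = 1000011, weight = 3.
Tally weights:
  weight 0: 1 codewords.
  weight 3: 2 codewords.
  weight 4: 1 codewords.
Minimum distance d = smallest w > 0 with A_w > 0 = 3.
Sanity: Σ A_w = 4 = 2^2 = 4 ✓.


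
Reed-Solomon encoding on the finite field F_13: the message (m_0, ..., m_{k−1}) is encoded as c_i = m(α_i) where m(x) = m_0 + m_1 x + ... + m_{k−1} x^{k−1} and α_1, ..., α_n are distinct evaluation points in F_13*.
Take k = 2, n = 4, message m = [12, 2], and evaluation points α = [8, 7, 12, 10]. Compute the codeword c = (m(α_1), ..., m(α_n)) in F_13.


c = [2, 0, 10, 6]

Message polynomial: m(x) = 12 + 2·x (mod 13).
For each evaluation point α_i, compute m(α_i) mod 13:
  α_1 = 8: Horner steps 2 → 2, so m(8) = 2.
  α_2 = 7: Horner steps 2 → 0, so m(7) = 0.
  α_3 = 12: Horner steps 2 → 10, so m(12) = 10.
  α_4 = 10: Horner steps 2 → 6, so m(10) = 6.
Codeword c = [2, 0, 10, 6] ∈ F_13^4.


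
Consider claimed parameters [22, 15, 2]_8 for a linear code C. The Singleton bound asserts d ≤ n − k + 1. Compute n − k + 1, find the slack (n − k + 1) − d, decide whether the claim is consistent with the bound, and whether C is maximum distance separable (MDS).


Singleton RHS = n − k + 1 = 8, slack = 6, bound satisfied, not MDS.

Singleton bound: d ≤ n − k + 1.
Here n = 22, k = 15, so n − k + 1 = 8.
Given d = 2, check d ≤ 8: YES.
Slack = (n − k + 1) − d = 6.
The code is NOT MDS (slack = 6 > 0).
Description: the claimed parameters are [22, 15, 2]_8; such a code would be non-MDS.


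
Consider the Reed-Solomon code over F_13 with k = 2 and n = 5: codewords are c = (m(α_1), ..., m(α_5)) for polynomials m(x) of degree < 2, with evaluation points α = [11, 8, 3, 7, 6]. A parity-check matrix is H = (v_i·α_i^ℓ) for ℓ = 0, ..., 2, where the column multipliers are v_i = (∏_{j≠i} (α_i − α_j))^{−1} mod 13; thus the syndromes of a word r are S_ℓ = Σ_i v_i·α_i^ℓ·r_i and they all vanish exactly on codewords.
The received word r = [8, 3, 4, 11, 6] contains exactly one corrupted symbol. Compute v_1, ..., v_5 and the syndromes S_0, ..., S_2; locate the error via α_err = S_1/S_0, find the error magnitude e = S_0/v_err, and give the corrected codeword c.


S = (10, 6, 1), error at position 1, error magnitude e = 3, c = [5, 3, 4, 11, 6].

Step 1: column multipliers v_i = (∏_{j≠i}(α_i − α_j))^{−1} mod 13.
  i = 1 (α = 11): (11−8)(11−3)(11−7)(11−6) = 3·8·4·5 = 480 ≡ 12, so v_1 = 12^{−1} = 12 (mod 13).
  i = 2 (α = 8): (8−11)(8−3)(8−7)(8−6) = (−3)·5·1·2 = −30 ≡ 9, so v_2 = 9^{−1} = 3 (mod 13).
  i = 3 (α = 3): (3−11)(3−8)(3−7)(3−6) = (−8)·(−5)·(−4)·(−3) = 480 ≡ 12, so v_3 = 12^{−1} = 12 (mod 13).
  i = 4 (α = 7): (7−11)(7−8)(7−3)(7−6) = (−4)·(−1)·4·1 = 16 ≡ 3, so v_4 = 3^{−1} = 9 (mod 13).
  i = 5 (α = 6): (6−11)(6−8)(6−3)(6−7) = (−5)·(−2)·3·(−1) = −30 ≡ 9, so v_5 = 9^{−1} = 3 (mod 13).
  v = [12, 3, 12, 9, 3].
Step 2: syndromes of r = [8, 3, 4, 11, 6] (all sums mod 13).
  S_0 = Σ v_i r_i = 12·8 + 3·3 + 12·4 + 9·11 + 3·6 = 270 ≡ 10.
  S_1 = Σ v_i α_i r_i = 12·11·8 + 3·8·3 + 12·3·4 + 9·7·11 + 3·6·6 = 2073 ≡ 6.
  α_i^2 mod 13 = [4, 12, 9, 10, 10].
  S_2 = Σ v_i α_i^2 r_i = 12·4·8 + 3·12·3 + 12·9·4 + 9·10·11 + 3·10·6 = 2094 ≡ 1.
  S = (10, 6, 1) ≠ 0, so r is not a codeword (an error is present).
Step 3: locate the error. For a single error e at position i, S_ℓ = v_i·e·α_i^ℓ, so α_err = S_1/S_0.
  S_0^{−1} = 10^{−1} = 4 (mod 13), so α_err = 6·4 = 24 ≡ 11 = α_1. Error position i = 1.
  Consistency check: S_2/S_1 = 1·11 = 11 ≡ 11 = α_err ✓ (single-error assumption holds).
Step 4: error magnitude e = S_0/v_1 = S_0·∏_{j≠1}(α_1 − α_j) = 10·12 = 120 ≡ 3 (mod 13).
Step 5: correct position 1: c_1 = r_1 − e = 8 − 3 ≡ 5 (mod 13). Hence c = [5, 3, 4, 11, 6].
  Check: interpolating c through the α_i gives m(x) = 2 + 5·x (degree < 2) with m(α_i) = c_i for every i, so c is indeed a codeword.


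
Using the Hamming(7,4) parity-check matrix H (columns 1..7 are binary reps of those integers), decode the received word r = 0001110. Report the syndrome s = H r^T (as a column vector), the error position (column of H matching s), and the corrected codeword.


s = (1, 1, 1)^T, error position = 7, corrected codeword c = 0001111

Compute s = H r^T mod 2 one row at a time:
  s_1 = 1 + 1 + 1 + 0 = 3 ≡ 1 (mod 2).
  s_2 = 0 + 0 + 1 + 0 = 1 ≡ 1 (mod 2).
  s_3 = 0 + 0 + 1 + 0 = 1 ≡ 1 (mod 2).
s = (1, 1, 1)^T — this equals column 7 of H (binary 111), so error is at position 7.
Correct: flip bit 7 of r = 0001110 to get c = 0001111.


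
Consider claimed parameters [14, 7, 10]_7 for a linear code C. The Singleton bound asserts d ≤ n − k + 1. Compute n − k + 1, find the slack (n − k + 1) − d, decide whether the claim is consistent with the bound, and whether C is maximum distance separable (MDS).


Singleton RHS = n − k + 1 = 8, slack = -2, bound violated (no such code; not MDS).

Singleton bound: d ≤ n − k + 1.
Here n = 14, k = 7, so n − k + 1 = 8.
Given d = 10, check d ≤ 8: NO.
Slack = (n − k + 1) − d = -2.
The slack is negative: d = 10 exceeds n − k + 1 = 8 by 2, so the Singleton bound is violated and no linear [14, 7, 10]_7 code can exist. In particular it is not MDS (MDS requires d = n − k + 1 exactly).
Description: the claimed parameters are [14, 7, 10]_7; such a code would be impossible (violates the Singleton bound).


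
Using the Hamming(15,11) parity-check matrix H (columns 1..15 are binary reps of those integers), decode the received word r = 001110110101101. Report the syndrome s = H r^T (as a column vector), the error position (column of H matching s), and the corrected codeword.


s = (1, 0, 0, 1)^T, error position = 9, corrected codeword c = 001110111101101

Compute s = H r^T mod 2 one row at a time:
  s_1 = 1 + 0 + 1 + 0 + 1 + 1 + 0 + 1 = 5 ≡ 1 (mod 2).
  s_2 = 1 + 1 + 0 + 1 + 1 + 1 + 0 + 1 = 6 ≡ 0 (mod 2).
  s_3 = 0 + 1 + 0 + 1 + 1 + 0 + 0 + 1 = 4 ≡ 0 (mod 2).
  s_4 = 0 + 1 + 1 + 1 + 0 + 0 + 1 + 1 = 5 ≡ 1 (mod 2).
s = (1, 0, 0, 1)^T — this equals column 9 of H (binary 1001), so error is at position 9.
Correct: flip bit 9 of r = 001110110101101 to get c = 001110111101101.


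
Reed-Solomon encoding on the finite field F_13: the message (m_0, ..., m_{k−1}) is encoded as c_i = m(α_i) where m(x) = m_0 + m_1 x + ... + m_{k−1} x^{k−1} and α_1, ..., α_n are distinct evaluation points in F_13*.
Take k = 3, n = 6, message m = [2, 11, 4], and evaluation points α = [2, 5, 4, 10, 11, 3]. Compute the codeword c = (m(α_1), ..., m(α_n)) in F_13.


c = [1, 1, 6, 5, 9, 6]

Message polynomial: m(x) = 2 + 11·x + 4·x^2 (mod 13).
For each evaluation point α_i, compute m(α_i) mod 13:
  α_1 = 2: Horner steps 4 → 6 → 1, so m(2) = 1.
  α_2 = 5: Horner steps 4 → 5 → 1, so m(5) = 1.
  α_3 = 4: Horner steps 4 → 1 → 6, so m(4) = 6.
  α_4 = 10: Horner steps 4 → 12 → 5, so m(10) = 5.
  α_5 = 11: Horner steps 4 → 3 → 9, so m(11) = 9.
  α_6 = 3: Horner steps 4 → 10 → 6, so m(3) = 6.
Codeword c = [1, 1, 6, 5, 9, 6] ∈ F_13^6.


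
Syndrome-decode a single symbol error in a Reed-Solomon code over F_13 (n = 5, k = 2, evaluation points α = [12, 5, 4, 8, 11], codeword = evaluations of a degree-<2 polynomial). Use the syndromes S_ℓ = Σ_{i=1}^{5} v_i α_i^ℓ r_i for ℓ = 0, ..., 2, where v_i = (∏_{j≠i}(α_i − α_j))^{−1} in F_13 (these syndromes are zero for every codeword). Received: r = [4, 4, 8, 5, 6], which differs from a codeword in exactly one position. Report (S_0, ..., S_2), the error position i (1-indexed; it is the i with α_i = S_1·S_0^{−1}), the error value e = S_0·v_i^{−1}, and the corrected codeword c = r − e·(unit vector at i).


S = (5, 8, 5), error at position 1, error magnitude e = 2, c = [2, 4, 8, 5, 6].

Step 1: column multipliers v_i = (∏_{j≠i}(α_i − α_j))^{−1} mod 13.
  i = 1 (α = 12): (12−5)(12−4)(12−8)(12−11) = 7·8·4·1 = 224 ≡ 3, so v_1 = 3^{−1} = 9 (mod 13).
  i = 2 (α = 5): (5−12)(5−4)(5−8)(5−11) = (−7)·1·(−3)·(−6) = −126 ≡ 4, so v_2 = 4^{−1} = 10 (mod 13).
  i = 3 (α = 4): (4−12)(4−5)(4−8)(4−11) = (−8)·(−1)·(−4)·(−7) = 224 ≡ 3, so v_3 = 3^{−1} = 9 (mod 13).
  i = 4 (α = 8): (8−12)(8−5)(8−4)(8−11) = (−4)·3·4·(−3) = 144 ≡ 1, so v_4 = 1^{−1} = 1 (mod 13).
  i = 5 (α = 11): (11−12)(11−5)(11−4)(11−8) = (−1)·6·7·3 = −126 ≡ 4, so v_5 = 4^{−1} = 10 (mod 13).
  v = [9, 10, 9, 1, 10].
Step 2: syndromes of r = [4, 4, 8, 5, 6] (all sums mod 13).
  S_0 = Σ v_i r_i = 9·4 + 10·4 + 9·8 + 1·5 + 10·6 = 213 ≡ 5.
  S_1 = Σ v_i α_i r_i = 9·12·4 + 10·5·4 + 9·4·8 + 1·8·5 + 10·11·6 = 1620 ≡ 8.
  α_i^2 mod 13 = [1, 12, 3, 12, 4].
  S_2 = Σ v_i α_i^2 r_i = 9·1·4 + 10·12·4 + 9·3·8 + 1·12·5 + 10·4·6 = 1032 ≡ 5.
  S = (5, 8, 5) ≠ 0, so r is not a codeword (an error is present).
Step 3: locate the error. For a single error e at position i, S_ℓ = v_i·e·α_i^ℓ, so α_err = S_1/S_0.
  S_0^{−1} = 5^{−1} = 8 (mod 13), so α_err = 8·8 = 64 ≡ 12 = α_1. Error position i = 1.
  Consistency check: S_2/S_1 = 5·5 = 25 ≡ 12 = α_err ✓ (single-error assumption holds).
Step 4: error magnitude e = S_0/v_1 = S_0·∏_{j≠1}(α_1 − α_j) = 5·3 = 15 ≡ 2 (mod 13).
Step 5: correct position 1: c_1 = r_1 − e = 4 − 2 ≡ 2 (mod 13). Hence c = [2, 4, 8, 5, 6].
  Check: interpolating c through the α_i gives m(x) = 11 + 9·x (degree < 2) with m(α_i) = c_i for every i, so c is indeed a codeword.


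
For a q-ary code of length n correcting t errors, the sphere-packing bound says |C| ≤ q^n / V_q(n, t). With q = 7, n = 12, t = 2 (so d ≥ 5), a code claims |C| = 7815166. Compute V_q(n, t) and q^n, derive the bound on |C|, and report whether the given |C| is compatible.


V_q(n, t) = 2449, q^n = 13841287201, Hamming bound = 5651811, |C| = 7815166 > bound (violated).

Step 1: Compute V_q(n, t) = Σ_{j=0}^2 C(n, j) (q−1)^j.
  j = 0: C(12,0)·(6)^0 = 1·1 = 1.
  j = 1: C(12,1)·(6)^1 = 12·6 = 72.
  j = 2: C(12,2)·(6)^2 = 66·36 = 2376.
  V_q(n, t) = 1 + 72 + 2376 = 2449.
Step 2: q^n = 7^12 = 13841287201.
Step 3: Hamming bound ⌊q^n / V_q(n,t)⌋ = ⌊13841287201/2449⌋ = 5651811.
Step 4: Compare |C| = 7815166 to 5651811: violated.
The claimed |C| lies above the Hamming bound, so no 7-ary code of length 12 with d ≥ 5 can have 7815166 codewords.


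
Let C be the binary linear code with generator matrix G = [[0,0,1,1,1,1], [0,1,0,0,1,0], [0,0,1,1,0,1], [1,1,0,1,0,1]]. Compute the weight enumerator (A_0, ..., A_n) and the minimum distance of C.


Weight distribution: A_0 = 1, A_1 = 2, A_2 = 2, A_3 = 4, A_4 = 5, A_5 = 2. Minimum distance d = 1.

Enumerate all 2^4 = 16 messages m ∈ F_2^4.
For each, compute codeword c = mG in F_2^6, then tally its weight.
  m = 0000 → c = 000000, weight = 0.
  m = 1000 → c = 001111, weight = 4.
  m = 0100 → c = 010010, weight = 2.
  m = 1100 → c = 011101, weight = 4.
  m = 0010 → c = 001101, weight = 3.
  m = 1010 → c = 000010, weight = 1.
  m = 0110 → c = 011111, weight = 5.
  m = 1110 → c = 010000, weight = 1.
  m = 0001 → c = 110101, weight = 4.
  m = 1001 → c = 111010, weight = 4.
  m = 0101 → c = 100111, weight = 4.
  m = 1101 → c = 101000, weight = 2.
  m = 0011 → c = 111000, weight = 3.
  m = 1011 → c = 110111, weight = 5.
  m = 0111 → c = 101010, weight = 3.
  m = 1111 → c = 100101, weight = 3.
Tally weights:
  weight 0: 1 codewords.
  weight 1: 2 codewords.
  weight 2: 2 codewords.
  weight 3: 4 codewords.
  weight 4: 5 codewords.
  weight 5: 2 codewords.
Minimum distance d = smallest w > 0 with A_w > 0 = 1.
Sanity: Σ A_w = 16 = 2^4 = 16 ✓.


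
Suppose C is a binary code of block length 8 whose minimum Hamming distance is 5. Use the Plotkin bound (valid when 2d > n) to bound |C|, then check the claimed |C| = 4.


Plotkin bound M ≤ 4; given |C| = 4 ≤ bound (satisfied).

Check applicability: 2d = 10, n = 8.
2d − n = 2 > 0, so Plotkin applies.
Compute d/(2d−n) = 5/2 ≈ 2.5000.
⌊d/(2d−n)⌋ = 2.
Plotkin bound: M ≤ 2·2 = 4.
Given |C| = 4, check: satisfied.
This |C| is at the Plotkin bound.


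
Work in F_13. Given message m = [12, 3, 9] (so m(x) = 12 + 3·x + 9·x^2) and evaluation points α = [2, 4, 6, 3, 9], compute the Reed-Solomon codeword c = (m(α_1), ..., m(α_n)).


c = [2, 12, 3, 11, 1]

Message polynomial: m(x) = 12 + 3·x + 9·x^2 (mod 13).
For each evaluation point α_i, compute m(α_i) mod 13:
  α_1 = 2: Horner steps 9 → 8 → 2, so m(2) = 2.
  α_2 = 4: Horner steps 9 → 0 → 12, so m(4) = 12.
  α_3 = 6: Horner steps 9 → 5 → 3, so m(6) = 3.
  α_4 = 3: Horner steps 9 → 4 → 11, so m(3) = 11.
  α_5 = 9: Horner steps 9 → 6 → 1, so m(9) = 1.
Codeword c = [2, 12, 3, 11, 1] ∈ F_13^5.


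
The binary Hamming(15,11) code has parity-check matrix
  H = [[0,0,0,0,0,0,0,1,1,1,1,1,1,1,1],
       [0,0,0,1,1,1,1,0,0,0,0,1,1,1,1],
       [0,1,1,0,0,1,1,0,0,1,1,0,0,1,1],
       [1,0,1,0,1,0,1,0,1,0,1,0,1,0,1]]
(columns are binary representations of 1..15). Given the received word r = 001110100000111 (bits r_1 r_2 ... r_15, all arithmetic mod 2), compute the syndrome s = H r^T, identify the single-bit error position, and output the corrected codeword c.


s = (1, 0, 0, 1)^T, error position = 9, corrected codeword c = 001110101000111

Compute s = H r^T mod 2 one row at a time:
  s_1 = 0 + 0 + 0 + 0 + 0 + 1 + 1 + 1 = 3 ≡ 1 (mod 2).
  s_2 = 1 + 1 + 0 + 1 + 0 + 1 + 1 + 1 = 6 ≡ 0 (mod 2).
  s_3 = 0 + 1 + 0 + 1 + 0 + 0 + 1 + 1 = 4 ≡ 0 (mod 2).
  s_4 = 0 + 1 + 1 + 1 + 0 + 0 + 1 + 1 = 5 ≡ 1 (mod 2).
s = (1, 0, 0, 1)^T — this equals column 9 of H (binary 1001), so error is at position 9.
Correct: flip bit 9 of r = 001110100000111 to get c = 001110101000111.


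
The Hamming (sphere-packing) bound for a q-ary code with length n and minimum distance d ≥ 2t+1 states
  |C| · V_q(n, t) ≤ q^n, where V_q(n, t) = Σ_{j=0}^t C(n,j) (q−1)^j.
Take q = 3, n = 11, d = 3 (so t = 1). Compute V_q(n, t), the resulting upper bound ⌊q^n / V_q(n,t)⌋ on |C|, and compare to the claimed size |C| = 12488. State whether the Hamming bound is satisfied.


V_q(n, t) = 23, q^n = 177147, Hamming bound = 7702, |C| = 12488 > bound (violated).

Step 1: Compute V_q(n, t) = Σ_{j=0}^1 C(n, j) (q−1)^j.
  j = 0: C(11,0)·(2)^0 = 1·1 = 1.
  j = 1: C(11,1)·(2)^1 = 11·2 = 22.
  V_q(n, t) = 1 + 22 = 23.
Step 2: q^n = 3^11 = 177147.
Step 3: Hamming bound ⌊q^n / V_q(n,t)⌋ = ⌊177147/23⌋ = 7702.
Step 4: Compare |C| = 12488 to 7702: violated.
The claimed |C| lies above the Hamming bound, so no 3-ary code of length 11 with d ≥ 3 can have 12488 codewords.


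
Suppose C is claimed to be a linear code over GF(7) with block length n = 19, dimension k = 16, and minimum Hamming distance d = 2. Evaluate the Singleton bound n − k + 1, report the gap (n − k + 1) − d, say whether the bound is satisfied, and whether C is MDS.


Singleton RHS = n − k + 1 = 4, slack = 2, bound satisfied, not MDS.

Singleton bound: d ≤ n − k + 1.
Here n = 19, k = 16, so n − k + 1 = 4.
Given d = 2, check d ≤ 4: YES.
Slack = (n − k + 1) − d = 2.
The code is NOT MDS (slack = 2 > 0).
Description: the claimed parameters are [19, 16, 2]_7; such a code would be non-MDS.


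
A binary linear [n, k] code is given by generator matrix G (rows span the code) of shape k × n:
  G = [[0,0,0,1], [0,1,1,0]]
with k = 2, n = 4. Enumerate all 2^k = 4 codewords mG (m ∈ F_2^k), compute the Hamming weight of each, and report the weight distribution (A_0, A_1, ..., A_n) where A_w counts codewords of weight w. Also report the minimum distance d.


Weight distribution: A_0 = 1, A_1 = 1, A_2 = 1, A_3 = 1. Minimum distance d = 1.

Enumerate all 2^2 = 4 messages m ∈ F_2^2.
For each, compute codeword c = mG in F_2^4, then tally its weight.
  m = 00 → c = 0000, weight = 0.
  m = 10 → c = 0001, weight = 1.
  m = 01 → c = 0110, weight = 2.
  m = 11 → c = 0111, weight = 3.
Tally weights:
  weight 0: 1 codewords.
  weight 1: 1 codewords.
  weight 2: 1 codewords.
  weight 3: 1 codewords.
Minimum distance d = smallest w > 0 with A_w > 0 = 1.
Sanity: Σ A_w = 4 = 2^2 = 4 ✓.


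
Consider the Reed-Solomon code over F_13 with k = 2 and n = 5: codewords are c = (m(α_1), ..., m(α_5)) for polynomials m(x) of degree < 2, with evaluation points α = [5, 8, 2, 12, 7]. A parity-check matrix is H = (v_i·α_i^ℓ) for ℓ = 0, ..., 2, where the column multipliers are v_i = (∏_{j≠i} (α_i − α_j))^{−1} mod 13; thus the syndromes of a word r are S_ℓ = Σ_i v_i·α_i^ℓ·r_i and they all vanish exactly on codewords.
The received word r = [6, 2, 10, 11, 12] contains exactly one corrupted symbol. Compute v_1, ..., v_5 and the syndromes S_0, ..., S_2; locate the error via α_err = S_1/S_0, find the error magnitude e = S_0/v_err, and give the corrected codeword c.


S = (4, 9, 4), error at position 4, error magnitude e = 10, c = [6, 2, 10, 1, 12].

Step 1: column multipliers v_i = (∏_{j≠i}(α_i − α_j))^{−1} mod 13.
  i = 1 (α = 5): (5−8)(5−2)(5−12)(5−7) = (−3)·3·(−7)·(−2) = −126 ≡ 4, so v_1 = 4^{−1} = 10 (mod 13).
  i = 2 (α = 8): (8−5)(8−2)(8−12)(8−7) = 3·6·(−4)·1 = −72 ≡ 6, so v_2 = 6^{−1} = 11 (mod 13).
  i = 3 (α = 2): (2−5)(2−8)(2−12)(2−7) = (−3)·(−6)·(−10)·(−5) = 900 ≡ 3, so v_3 = 3^{−1} = 9 (mod 13).
  i = 4 (α = 12): (12−5)(12−8)(12−2)(12−7) = 7·4·10·5 = 1400 ≡ 9, so v_4 = 9^{−1} = 3 (mod 13).
  i = 5 (α = 7): (7−5)(7−8)(7−2)(7−12) = 2·(−1)·5·(−5) = 50 ≡ 11, so v_5 = 11^{−1} = 6 (mod 13).
  v = [10, 11, 9, 3, 6].
Step 2: syndromes of r = [6, 2, 10, 11, 12] (all sums mod 13).
  S_0 = Σ v_i r_i = 10·6 + 11·2 + 9·10 + 3·11 + 6·12 = 277 ≡ 4.
  S_1 = Σ v_i α_i r_i = 10·5·6 + 11·8·2 + 9·2·10 + 3·12·11 + 6·7·12 = 1556 ≡ 9.
  α_i^2 mod 13 = [12, 12, 4, 1, 10].
  S_2 = Σ v_i α_i^2 r_i = 10·12·6 + 11·12·2 + 9·4·10 + 3·1·11 + 6·10·12 = 2097 ≡ 4.
  S = (4, 9, 4) ≠ 0, so r is not a codeword (an error is present).
Step 3: locate the error. For a single error e at position i, S_ℓ = v_i·e·α_i^ℓ, so α_err = S_1/S_0.
  S_0^{−1} = 4^{−1} = 10 (mod 13), so α_err = 9·10 = 90 ≡ 12 = α_4. Error position i = 4.
  Consistency check: S_2/S_1 = 4·3 = 12 ≡ 12 = α_err ✓ (single-error assumption holds).
Step 4: error magnitude e = S_0/v_4 = S_0·∏_{j≠4}(α_4 − α_j) = 4·9 = 36 ≡ 10 (mod 13).
Step 5: correct position 4: c_4 = r_4 − e = 11 − 10 ≡ 1 (mod 13). Hence c = [6, 2, 10, 1, 12].
  Check: interpolating c through the α_i gives m(x) = 4 + 3·x (degree < 2) with m(α_i) = c_i for every i, so c is indeed a codeword.


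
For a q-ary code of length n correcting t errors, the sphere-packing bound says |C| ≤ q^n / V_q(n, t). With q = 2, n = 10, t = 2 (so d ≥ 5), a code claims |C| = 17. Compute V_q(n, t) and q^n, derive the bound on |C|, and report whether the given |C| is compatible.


V_q(n, t) = 56, q^n = 1024, Hamming bound = 18, |C| = 17 ≤ bound (satisfied).

Step 1: Compute V_q(n, t) = Σ_{j=0}^2 C(n, j) (q−1)^j.
  j = 0: C(10,0)·(1)^0 = 1·1 = 1.
  j = 1: C(10,1)·(1)^1 = 10·1 = 10.
  j = 2: C(10,2)·(1)^2 = 45·1 = 45.
  V_q(n, t) = 1 + 10 + 45 = 56.
Step 2: q^n = 2^10 = 1024.
Step 3: Hamming bound ⌊q^n / V_q(n,t)⌋ = ⌊1024/56⌋ = 18.
Step 4: Compare |C| = 17 to 18: satisfied.
The claimed |C| lies below the Hamming bound.


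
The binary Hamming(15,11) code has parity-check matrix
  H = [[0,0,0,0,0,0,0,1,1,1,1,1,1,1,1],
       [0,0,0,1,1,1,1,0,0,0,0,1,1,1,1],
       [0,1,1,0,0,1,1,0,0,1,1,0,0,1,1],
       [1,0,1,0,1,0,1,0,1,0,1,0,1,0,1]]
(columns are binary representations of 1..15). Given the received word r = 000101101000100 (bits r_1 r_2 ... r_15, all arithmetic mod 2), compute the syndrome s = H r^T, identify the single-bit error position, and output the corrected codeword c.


s = (0, 0, 0, 1)^T, error position = 1, corrected codeword c = 100101101000100

Compute s = H r^T mod 2 one row at a time:
  s_1 = 0 + 1 + 0 + 0 + 0 + 1 + 0 + 0 = 2 ≡ 0 (mod 2).
  s_2 = 1 + 0 + 1 + 1 + 0 + 1 + 0 + 0 = 4 ≡ 0 (mod 2).
  s_3 = 0 + 0 + 1 + 1 + 0 + 0 + 0 + 0 = 2 ≡ 0 (mod 2).
  s_4 = 0 + 0 + 0 + 1 + 1 + 0 + 1 + 0 = 3 ≡ 1 (mod 2).
s = (0, 0, 0, 1)^T — this equals column 1 of H (binary 0001), so error is at position 1.
Correct: flip bit 1 of r = 000101101000100 to get c = 100101101000100.


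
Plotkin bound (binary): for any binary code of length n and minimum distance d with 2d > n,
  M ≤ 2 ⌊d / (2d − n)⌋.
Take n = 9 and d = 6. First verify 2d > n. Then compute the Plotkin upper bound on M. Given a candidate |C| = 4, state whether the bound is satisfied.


Plotkin bound M ≤ 4; given |C| = 4 ≤ bound (satisfied).

Check applicability: 2d = 12, n = 9.
2d − n = 3 > 0, so Plotkin applies.
Compute d/(2d−n) = 6/3 ≈ 2.0000.
⌊d/(2d−n)⌋ = 2.
Plotkin bound: M ≤ 2·2 = 4.
Given |C| = 4, check: satisfied.
This |C| is at the Plotkin bound.


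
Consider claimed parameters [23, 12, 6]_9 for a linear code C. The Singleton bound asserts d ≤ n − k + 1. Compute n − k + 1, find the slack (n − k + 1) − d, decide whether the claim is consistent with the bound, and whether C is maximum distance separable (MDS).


Singleton RHS = n − k + 1 = 12, slack = 6, bound satisfied, not MDS.

Singleton bound: d ≤ n − k + 1.
Here n = 23, k = 12, so n − k + 1 = 12.
Given d = 6, check d ≤ 12: YES.
Slack = (n − k + 1) − d = 6.
The code is NOT MDS (slack = 6 > 0).
Description: the claimed parameters are [23, 12, 6]_9; such a code would be non-MDS.


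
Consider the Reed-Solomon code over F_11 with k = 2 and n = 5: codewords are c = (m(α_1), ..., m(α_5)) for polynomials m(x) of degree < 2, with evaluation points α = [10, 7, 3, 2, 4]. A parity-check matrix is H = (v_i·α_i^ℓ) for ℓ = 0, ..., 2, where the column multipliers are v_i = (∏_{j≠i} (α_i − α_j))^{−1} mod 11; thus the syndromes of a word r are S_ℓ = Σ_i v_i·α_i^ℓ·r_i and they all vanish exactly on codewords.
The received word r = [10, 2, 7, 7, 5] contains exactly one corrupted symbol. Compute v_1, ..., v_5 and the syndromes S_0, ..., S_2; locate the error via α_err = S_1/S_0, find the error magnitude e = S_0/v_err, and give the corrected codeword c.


S = (9, 5, 4), error at position 3, error magnitude e = 1, c = [10, 2, 6, 7, 5].

Step 1: column multipliers v_i = (∏_{j≠i}(α_i − α_j))^{−1} mod 11.
  i = 1 (α = 10): (10−7)(10−3)(10−2)(10−4) = 3·7·8·6 = 1008 ≡ 7, so v_1 = 7^{−1} = 8 (mod 11).
  i = 2 (α = 7): (7−10)(7−3)(7−2)(7−4) = (−3)·4·5·3 = −180 ≡ 7, so v_2 = 7^{−1} = 8 (mod 11).
  i = 3 (α = 3): (3−10)(3−7)(3−2)(3−4) = (−7)·(−4)·1·(−1) = −28 ≡ 5, so v_3 = 5^{−1} = 9 (mod 11).
  i = 4 (α = 2): (2−10)(2−7)(2−3)(2−4) = (−8)·(−5)·(−1)·(−2) = 80 ≡ 3, so v_4 = 3^{−1} = 4 (mod 11).
  i = 5 (α = 4): (4−10)(4−7)(4−3)(4−2) = (−6)·(−3)·1·2 = 36 ≡ 3, so v_5 = 3^{−1} = 4 (mod 11).
  v = [8, 8, 9, 4, 4].
Step 2: syndromes of r = [10, 2, 7, 7, 5] (all sums mod 11).
  S_0 = Σ v_i r_i = 8·10 + 8·2 + 9·7 + 4·7 + 4·5 = 207 ≡ 9.
  S_1 = Σ v_i α_i r_i = 8·10·10 + 8·7·2 + 9·3·7 + 4·2·7 + 4·4·5 = 1237 ≡ 5.
  α_i^2 mod 11 = [1, 5, 9, 4, 5].
  S_2 = Σ v_i α_i^2 r_i = 8·1·10 + 8·5·2 + 9·9·7 + 4·4·7 + 4·5·5 = 939 ≡ 4.
  S = (9, 5, 4) ≠ 0, so r is not a codeword (an error is present).
Step 3: locate the error. For a single error e at position i, S_ℓ = v_i·e·α_i^ℓ, so α_err = S_1/S_0.
  S_0^{−1} = 9^{−1} = 5 (mod 11), so α_err = 5·5 = 25 ≡ 3 = α_3. Error position i = 3.
  Consistency check: S_2/S_1 = 4·9 = 36 ≡ 3 = α_err ✓ (single-error assumption holds).
Step 4: error magnitude e = S_0/v_3 = S_0·∏_{j≠3}(α_3 − α_j) = 9·5 = 45 ≡ 1 (mod 11).
Step 5: correct position 3: c_3 = r_3 − e = 7 − 1 ≡ 6 (mod 11). Hence c = [10, 2, 6, 7, 5].
  Check: interpolating c through the α_i gives m(x) = 9 + 10·x (degree < 2) with m(α_i) = c_i for every i, so c is indeed a codeword.


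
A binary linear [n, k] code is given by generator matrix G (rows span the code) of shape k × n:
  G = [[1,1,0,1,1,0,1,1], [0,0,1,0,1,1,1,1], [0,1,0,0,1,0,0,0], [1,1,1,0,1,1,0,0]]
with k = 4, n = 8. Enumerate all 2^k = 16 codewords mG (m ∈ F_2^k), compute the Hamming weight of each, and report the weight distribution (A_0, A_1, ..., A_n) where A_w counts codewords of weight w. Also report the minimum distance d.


Weight distribution: A_0 = 1, A_2 = 3, A_3 = 1, A_4 = 3, A_5 = 6, A_6 = 1, A_7 = 1. Minimum distance d = 2.

Enumerate all 2^4 = 16 messages m ∈ F_2^4.
For each, compute codeword c = mG in F_2^8, then tally its weight.
  m = 0000 → c = 00000000, weight = 0.
  m = 1000 → c = 11011011, weight = 6.
  m = 0100 → c = 00101111, weight = 5.
  m = 1100 → c = 11110100, weight = 5.
  m = 0010 → c = 01001000, weight = 2.
  m = 1010 → c = 10010011, weight = 4.
  m = 0110 → c = 01100111, weight = 5.
  m = 1110 → c = 10111100, weight = 5.
  m = 0001 → c = 11101100, weight = 5.
  m = 1001 → c = 00110111, weight = 5.
  m = 0101 → c = 11000011, weight = 4.
  m = 1101 → c = 00011000, weight = 2.
  m = 0011 → c = 10100100, weight = 3.
  m = 1011 → c = 01111111, weight = 7.
  m = 0111 → c = 10001011, weight = 4.
  m = 1111 → c = 01010000, weight = 2.
Tally weights:
  weight 0: 1 codewords.
  weight 2: 3 codewords.
  weight 3: 1 codewords.
  weight 4: 3 codewords.
  weight 5: 6 codewords.
  weight 6: 1 codewords.
  weight 7: 1 codewords.
Minimum distance d = smallest w > 0 with A_w > 0 = 2.
Sanity: Σ A_w = 16 = 2^4 = 16 ✓.


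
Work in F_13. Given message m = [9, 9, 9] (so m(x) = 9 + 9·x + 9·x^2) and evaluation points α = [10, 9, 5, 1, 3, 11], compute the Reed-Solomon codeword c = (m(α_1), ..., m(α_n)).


c = [11, 0, 6, 1, 0, 1]

Message polynomial: m(x) = 9 + 9·x + 9·x^2 (mod 13).
For each evaluation point α_i, compute m(α_i) mod 13:
  α_1 = 10: Horner steps 9 → 8 → 11, so m(10) = 11.
  α_2 = 9: Horner steps 9 → 12 → 0, so m(9) = 0.
  α_3 = 5: Horner steps 9 → 2 → 6, so m(5) = 6.
  α_4 = 1: Horner steps 9 → 5 → 1, so m(1) = 1.
  α_5 = 3: Horner steps 9 → 10 → 0, so m(3) = 0.
  α_6 = 11: Horner steps 9 → 4 → 1, so m(11) = 1.
Codeword c = [11, 0, 6, 1, 0, 1] ∈ F_13^6.


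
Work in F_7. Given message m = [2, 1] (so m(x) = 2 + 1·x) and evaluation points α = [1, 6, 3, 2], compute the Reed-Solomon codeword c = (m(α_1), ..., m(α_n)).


c = [3, 1, 5, 4]

Message polynomial: m(x) = 2 + 1·x (mod 7).
For each evaluation point α_i, compute m(α_i) mod 7:
  α_1 = 1: Horner steps 1 → 3, so m(1) = 3.
  α_2 = 6: Horner steps 1 → 1, so m(6) = 1.
  α_3 = 3: Horner steps 1 → 5, so m(3) = 5.
  α_4 = 2: Horner steps 1 → 4, so m(2) = 4.
Codeword c = [3, 1, 5, 4] ∈ F_7^4.


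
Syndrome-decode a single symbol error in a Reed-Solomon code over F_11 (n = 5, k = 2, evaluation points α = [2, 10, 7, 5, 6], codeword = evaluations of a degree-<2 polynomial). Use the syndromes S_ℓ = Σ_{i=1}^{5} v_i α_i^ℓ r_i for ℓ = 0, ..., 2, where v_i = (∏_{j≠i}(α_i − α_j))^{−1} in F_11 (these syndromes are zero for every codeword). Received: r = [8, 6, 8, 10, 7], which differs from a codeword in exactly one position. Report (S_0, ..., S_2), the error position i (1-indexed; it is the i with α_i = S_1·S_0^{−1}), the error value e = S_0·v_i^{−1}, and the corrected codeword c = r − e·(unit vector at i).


S = (5, 2, 3), error at position 3, error magnitude e = 4, c = [8, 6, 4, 10, 7].

Step 1: column multipliers v_i = (∏_{j≠i}(α_i − α_j))^{−1} mod 11.
  i = 1 (α = 2): (2−10)(2−7)(2−5)(2−6) = (−8)·(−5)·(−3)·(−4) = 480 ≡ 7, so v_1 = 7^{−1} = 8 (mod 11).
  i = 2 (α = 10): (10−2)(10−7)(10−5)(10−6) = 8·3·5·4 = 480 ≡ 7, so v_2 = 7^{−1} = 8 (mod 11).
  i = 3 (α = 7): (7−2)(7−10)(7−5)(7−6) = 5·(−3)·2·1 = −30 ≡ 3, so v_3 = 3^{−1} = 4 (mod 11).
  i = 4 (α = 5): (5−2)(5−10)(5−7)(5−6) = 3·(−5)·(−2)·(−1) = −30 ≡ 3, so v_4 = 3^{−1} = 4 (mod 11).
  i = 5 (α = 6): (6−2)(6−10)(6−7)(6−5) = 4·(−4)·(−1)·1 = 16 ≡ 5, so v_5 = 5^{−1} = 9 (mod 11).
  v = [8, 8, 4, 4, 9].
Step 2: syndromes of r = [8, 6, 8, 10, 7] (all sums mod 11).
  S_0 = Σ v_i r_i = 8·8 + 8·6 + 4·8 + 4·10 + 9·7 = 247 ≡ 5.
  S_1 = Σ v_i α_i r_i = 8·2·8 + 8·10·6 + 4·7·8 + 4·5·10 + 9·6·7 = 1410 ≡ 2.
  α_i^2 mod 11 = [4, 1, 5, 3, 3].
  S_2 = Σ v_i α_i^2 r_i = 8·4·8 + 8·1·6 + 4·5·8 + 4·3·10 + 9·3·7 = 773 ≡ 3.
  S = (5, 2, 3) ≠ 0, so r is not a codeword (an error is present).
Step 3: locate the error. For a single error e at position i, S_ℓ = v_i·e·α_i^ℓ, so α_err = S_1/S_0.
  S_0^{−1} = 5^{−1} = 9 (mod 11), so α_err = 2·9 = 18 ≡ 7 = α_3. Error position i = 3.
  Consistency check: S_2/S_1 = 3·6 = 18 ≡ 7 = α_err ✓ (single-error assumption holds).
Step 4: error magnitude e = S_0/v_3 = S_0·∏_{j≠3}(α_3 − α_j) = 5·3 = 15 ≡ 4 (mod 11).
Step 5: correct position 3: c_3 = r_3 − e = 8 − 4 ≡ 4 (mod 11). Hence c = [8, 6, 4, 10, 7].
  Check: interpolating c through the α_i gives m(x) = 3 + 8·x (degree < 2) with m(α_i) = c_i for every i, so c is indeed a codeword.
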